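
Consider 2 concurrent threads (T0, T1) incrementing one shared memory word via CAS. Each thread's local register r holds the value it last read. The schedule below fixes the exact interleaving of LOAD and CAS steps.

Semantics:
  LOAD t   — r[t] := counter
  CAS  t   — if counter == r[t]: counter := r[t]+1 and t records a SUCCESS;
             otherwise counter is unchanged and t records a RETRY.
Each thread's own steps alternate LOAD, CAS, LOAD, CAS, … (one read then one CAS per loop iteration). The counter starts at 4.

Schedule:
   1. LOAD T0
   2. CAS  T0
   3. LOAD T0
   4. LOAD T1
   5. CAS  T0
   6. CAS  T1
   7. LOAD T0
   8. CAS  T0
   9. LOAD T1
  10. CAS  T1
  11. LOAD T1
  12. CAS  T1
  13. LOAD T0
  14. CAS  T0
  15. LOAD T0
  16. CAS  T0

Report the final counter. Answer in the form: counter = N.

[1] T0.load  rd  (counter 4, T0.r 4)
[2] T0.cas  hit  (counter 5, T0.r 4)
[3] T0.load  rd  (counter 5, T0.r 5)
[4] T1.load  rd  (counter 5, T1.r 5)
[5] T0.cas  hit  (counter 6, T0.r 5)
[6] T1.cas  miss  (counter 6, T1.r 5)
[7] T0.load  rd  (counter 6, T0.r 6)
[8] T0.cas  hit  (counter 7, T0.r 6)
[9] T1.load  rd  (counter 7, T1.r 7)
[10] T1.cas  hit  (counter 8, T1.r 7)
[11] T1.load  rd  (counter 8, T1.r 8)
[12] T1.cas  hit  (counter 9, T1.r 8)
[13] T0.load  rd  (counter 9, T0.r 9)
[14] T0.cas  hit  (counter 10, T0.r 9)
[15] T0.load  rd  (counter 10, T0.r 10)
[16] T0.cas  hit  (counter 11, T0.r 10)

counter = 11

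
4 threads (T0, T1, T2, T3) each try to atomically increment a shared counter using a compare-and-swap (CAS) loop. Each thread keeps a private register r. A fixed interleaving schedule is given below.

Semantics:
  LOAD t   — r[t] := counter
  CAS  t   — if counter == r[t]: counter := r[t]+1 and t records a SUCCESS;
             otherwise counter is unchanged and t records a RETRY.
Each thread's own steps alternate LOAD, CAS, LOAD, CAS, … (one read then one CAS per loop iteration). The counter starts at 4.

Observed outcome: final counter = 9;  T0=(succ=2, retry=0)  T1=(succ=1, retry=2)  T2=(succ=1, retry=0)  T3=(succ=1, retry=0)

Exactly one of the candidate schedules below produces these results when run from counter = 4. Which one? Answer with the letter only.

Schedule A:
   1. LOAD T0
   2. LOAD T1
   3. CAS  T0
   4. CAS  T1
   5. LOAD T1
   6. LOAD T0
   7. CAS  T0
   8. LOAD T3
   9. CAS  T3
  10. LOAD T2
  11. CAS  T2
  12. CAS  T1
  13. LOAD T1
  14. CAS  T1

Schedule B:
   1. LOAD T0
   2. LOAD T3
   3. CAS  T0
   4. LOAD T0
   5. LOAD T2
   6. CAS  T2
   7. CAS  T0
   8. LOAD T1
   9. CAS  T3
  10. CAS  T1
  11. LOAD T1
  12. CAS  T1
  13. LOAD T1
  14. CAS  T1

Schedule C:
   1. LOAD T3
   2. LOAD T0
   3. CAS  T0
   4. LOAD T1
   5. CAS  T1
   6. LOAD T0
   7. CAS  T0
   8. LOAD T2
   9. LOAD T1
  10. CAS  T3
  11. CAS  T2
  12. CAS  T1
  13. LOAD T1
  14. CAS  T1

A

Tracing schedule A:
[1] T0.load  rd  (counter 4, T0.r 4)
[2] T1.load  rd  (counter 4, T1.r 4)
[3] T0.cas  hit  (counter 5, T0.r 4)
[4] T1.cas  miss  (counter 5, T1.r 4)
[5] T1.load  rd  (counter 5, T1.r 5)
[6] T0.load  rd  (counter 5, T0.r 5)
[7] T0.cas  hit  (counter 6, T0.r 5)
[8] T3.load  rd  (counter 6, T3.r 6)
[9] T3.cas  hit  (counter 7, T3.r 6)
[10] T2.load  rd  (counter 7, T2.r 7)
[11] T2.cas  hit  (counter 8, T2.r 7)
[12] T1.cas  miss  (counter 8, T1.r 5)
[13] T1.load  rd  (counter 8, T1.r 8)
[14] T1.cas  hit  (counter 9, T1.r 8)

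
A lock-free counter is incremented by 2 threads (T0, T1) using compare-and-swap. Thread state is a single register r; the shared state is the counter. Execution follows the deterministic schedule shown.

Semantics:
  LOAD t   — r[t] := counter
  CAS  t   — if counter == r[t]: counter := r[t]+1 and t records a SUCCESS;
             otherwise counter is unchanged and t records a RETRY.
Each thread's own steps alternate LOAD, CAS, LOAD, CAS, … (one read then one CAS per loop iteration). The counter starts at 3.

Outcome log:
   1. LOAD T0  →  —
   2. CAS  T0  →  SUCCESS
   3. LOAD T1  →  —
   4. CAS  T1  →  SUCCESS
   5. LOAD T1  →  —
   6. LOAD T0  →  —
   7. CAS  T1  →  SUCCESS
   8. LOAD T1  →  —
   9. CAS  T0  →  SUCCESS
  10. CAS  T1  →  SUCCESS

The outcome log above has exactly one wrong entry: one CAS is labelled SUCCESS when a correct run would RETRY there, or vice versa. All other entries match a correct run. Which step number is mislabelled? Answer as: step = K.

step = 9

Re-executing:
T0 LOAD — after: cnt=3, r=3 — load
T0 CAS — after: cnt=4, r=3 — ok
T1 LOAD — after: cnt=4, r=4 — load
T1 CAS — after: cnt=5, r=4 — ok
T1 LOAD — after: cnt=5, r=5 — load
T0 LOAD — after: cnt=5, r=5 — load
T1 CAS — after: cnt=6, r=5 — ok
T1 LOAD — after: cnt=6, r=6 — load
T0 CAS — after: cnt=6, r=5 — retry
T1 CAS — after: cnt=7, r=6 — ok
Log disagrees first at step 9.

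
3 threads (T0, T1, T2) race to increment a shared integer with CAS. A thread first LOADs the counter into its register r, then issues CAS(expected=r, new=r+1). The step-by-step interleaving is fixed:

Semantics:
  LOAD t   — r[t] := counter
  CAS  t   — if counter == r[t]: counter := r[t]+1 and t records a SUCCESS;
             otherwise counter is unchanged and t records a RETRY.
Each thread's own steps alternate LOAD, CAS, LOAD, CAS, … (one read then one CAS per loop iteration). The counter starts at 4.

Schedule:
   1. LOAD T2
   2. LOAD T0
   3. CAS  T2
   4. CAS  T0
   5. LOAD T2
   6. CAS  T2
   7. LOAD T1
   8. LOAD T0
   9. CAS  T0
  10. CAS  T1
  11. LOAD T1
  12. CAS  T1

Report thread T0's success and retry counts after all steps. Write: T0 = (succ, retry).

   1) LOAD T2:  M=4  r_T2=4
   2) LOAD T0:  M=4  r_T0=4
   3) CAS  T2:  M=5  r_T2=4 ✓
   4) CAS  T0:  M=5  r_T0=4 ✗
   5) LOAD T2:  M=5  r_T2=5
   6) CAS  T2:  M=6  r_T2=5 ✓
   7) LOAD T1:  M=6  r_T1=6
   8) LOAD T0:  M=6  r_T0=6
   9) CAS  T0:  M=7  r_T0=6 ✓
  10) CAS  T1:  M=7  r_T1=6 ✗
  11) LOAD T1:  M=7  r_T1=7
  12) CAS  T1:  M=8  r_T1=7 ✓

T0 = (1, 1)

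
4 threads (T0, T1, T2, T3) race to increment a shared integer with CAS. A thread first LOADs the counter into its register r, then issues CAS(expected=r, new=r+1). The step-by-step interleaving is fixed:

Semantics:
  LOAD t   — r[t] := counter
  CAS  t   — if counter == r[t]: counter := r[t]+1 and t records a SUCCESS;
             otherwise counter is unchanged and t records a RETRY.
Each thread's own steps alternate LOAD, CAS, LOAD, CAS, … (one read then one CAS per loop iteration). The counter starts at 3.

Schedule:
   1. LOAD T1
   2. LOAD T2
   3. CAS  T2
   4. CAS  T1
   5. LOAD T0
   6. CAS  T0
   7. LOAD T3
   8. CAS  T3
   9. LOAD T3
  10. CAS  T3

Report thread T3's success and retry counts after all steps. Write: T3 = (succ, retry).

T3 = (2, 0)

   1) LOAD T1:  M=3  r_T1=3
   2) LOAD T2:  M=3  r_T2=3
   3) CAS  T2:  M=4  r_T2=3 ✓
   4) CAS  T1:  M=4  r_T1=3 ✗
   5) LOAD T0:  M=4  r_T0=4
   6) CAS  T0:  M=5  r_T0=4 ✓
   7) LOAD T3:  M=5  r_T3=5
   8) CAS  T3:  M=6  r_T3=5 ✓
   9) LOAD T3:  M=6  r_T3=6
  10) CAS  T3:  M=7  r_T3=6 ✓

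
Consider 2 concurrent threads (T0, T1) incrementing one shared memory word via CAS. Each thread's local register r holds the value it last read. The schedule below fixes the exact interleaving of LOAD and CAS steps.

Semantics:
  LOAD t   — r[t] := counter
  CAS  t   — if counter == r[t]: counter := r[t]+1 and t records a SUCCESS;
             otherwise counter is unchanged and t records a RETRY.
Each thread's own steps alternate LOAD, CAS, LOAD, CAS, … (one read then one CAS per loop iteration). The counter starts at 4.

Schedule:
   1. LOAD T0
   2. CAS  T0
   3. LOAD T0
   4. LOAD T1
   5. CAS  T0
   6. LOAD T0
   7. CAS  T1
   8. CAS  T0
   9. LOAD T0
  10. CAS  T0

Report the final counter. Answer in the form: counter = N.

counter = 8

[1] T0.load  rd  (counter 4, T0.r 4)
[2] T0.cas  hit  (counter 5, T0.r 4)
[3] T0.load  rd  (counter 5, T0.r 5)
[4] T1.load  rd  (counter 5, T1.r 5)
[5] T0.cas  hit  (counter 6, T0.r 5)
[6] T0.load  rd  (counter 6, T0.r 6)
[7] T1.cas  miss  (counter 6, T1.r 5)
[8] T0.cas  hit  (counter 7, T0.r 6)
[9] T0.load  rd  (counter 7, T0.r 7)
[10] T0.cas  hit  (counter 8, T0.r 7)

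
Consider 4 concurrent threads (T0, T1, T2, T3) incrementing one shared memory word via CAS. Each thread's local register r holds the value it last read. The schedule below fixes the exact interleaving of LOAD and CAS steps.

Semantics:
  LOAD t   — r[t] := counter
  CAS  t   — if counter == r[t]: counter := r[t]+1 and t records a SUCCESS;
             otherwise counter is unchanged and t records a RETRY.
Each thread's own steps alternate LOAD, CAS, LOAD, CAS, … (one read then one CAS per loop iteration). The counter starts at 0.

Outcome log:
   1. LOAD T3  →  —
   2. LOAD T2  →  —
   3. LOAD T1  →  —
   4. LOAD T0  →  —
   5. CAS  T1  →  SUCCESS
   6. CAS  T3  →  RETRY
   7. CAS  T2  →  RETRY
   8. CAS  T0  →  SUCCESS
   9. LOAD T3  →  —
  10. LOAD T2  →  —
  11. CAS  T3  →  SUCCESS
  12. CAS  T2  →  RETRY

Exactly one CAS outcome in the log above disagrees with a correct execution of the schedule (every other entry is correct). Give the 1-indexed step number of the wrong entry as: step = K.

step = 8

Reference trace:
[1] T3.load  rd  (counter 0, T3.r 0)
[2] T2.load  rd  (counter 0, T2.r 0)
[3] T1.load  rd  (counter 0, T1.r 0)
[4] T0.load  rd  (counter 0, T0.r 0)
[5] T1.cas  hit  (counter 1, T1.r 0)
[6] T3.cas  miss  (counter 1, T3.r 0)
[7] T2.cas  miss  (counter 1, T2.r 0)
[8] T0.cas  miss  (counter 1, T0.r 0)
[9] T3.load  rd  (counter 1, T3.r 1)
[10] T2.load  rd  (counter 1, T2.r 1)
[11] T3.cas  hit  (counter 2, T3.r 1)
[12] T2.cas  miss  (counter 2, T2.r 1)
Mismatch at 8.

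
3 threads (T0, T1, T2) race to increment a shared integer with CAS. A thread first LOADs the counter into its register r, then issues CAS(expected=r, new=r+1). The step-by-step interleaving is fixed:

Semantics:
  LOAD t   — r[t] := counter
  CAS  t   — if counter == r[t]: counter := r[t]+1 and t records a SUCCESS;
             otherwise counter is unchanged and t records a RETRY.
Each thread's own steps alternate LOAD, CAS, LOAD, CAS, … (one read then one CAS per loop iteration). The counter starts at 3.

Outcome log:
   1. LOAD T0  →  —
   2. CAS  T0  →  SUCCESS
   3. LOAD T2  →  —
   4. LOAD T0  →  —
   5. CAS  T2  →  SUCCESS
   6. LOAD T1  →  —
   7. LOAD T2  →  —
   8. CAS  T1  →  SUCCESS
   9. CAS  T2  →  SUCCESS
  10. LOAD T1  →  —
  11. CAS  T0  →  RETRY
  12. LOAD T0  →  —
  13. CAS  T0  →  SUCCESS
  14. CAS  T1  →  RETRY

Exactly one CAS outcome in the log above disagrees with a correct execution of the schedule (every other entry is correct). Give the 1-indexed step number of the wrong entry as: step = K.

step = 9

Re-executing:
#1 T0 reads 3
#2 T0 CAS(3→4) writes; counter now 4
#3 T2 reads 4
#4 T0 reads 4
#5 T2 CAS(4→5) writes; counter now 5
#6 T1 reads 5
#7 T2 reads 5
#8 T1 CAS(5→6) writes; counter now 6
#9 T2 CAS(5→6) fails; counter now 6
#10 T1 reads 6
#11 T0 CAS(4→5) fails; counter now 6
#12 T0 reads 6
#13 T0 CAS(6→7) writes; counter now 7
#14 T1 CAS(6→7) fails; counter now 7
Mismatch at 9.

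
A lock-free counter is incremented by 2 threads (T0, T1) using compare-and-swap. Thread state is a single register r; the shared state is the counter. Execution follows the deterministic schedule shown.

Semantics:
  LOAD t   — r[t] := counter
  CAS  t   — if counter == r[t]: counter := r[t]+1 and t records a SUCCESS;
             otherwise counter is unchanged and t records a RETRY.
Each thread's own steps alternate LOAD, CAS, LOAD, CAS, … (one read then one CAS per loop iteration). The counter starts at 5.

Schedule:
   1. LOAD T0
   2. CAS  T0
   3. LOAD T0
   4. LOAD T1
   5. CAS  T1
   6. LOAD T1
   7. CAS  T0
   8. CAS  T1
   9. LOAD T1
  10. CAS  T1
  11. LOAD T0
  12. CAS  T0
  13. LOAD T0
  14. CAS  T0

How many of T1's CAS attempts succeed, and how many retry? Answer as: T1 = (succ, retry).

#1 T0 reads 5
#2 T0 CAS(5→6) writes; counter now 6
#3 T0 reads 6
#4 T1 reads 6
#5 T1 CAS(6→7) writes; counter now 7
#6 T1 reads 7
#7 T0 CAS(6→7) fails; counter now 7
#8 T1 CAS(7→8) writes; counter now 8
#9 T1 reads 8
#10 T1 CAS(8→9) writes; counter now 9
#11 T0 reads 9
#12 T0 CAS(9→10) writes; counter now 10
#13 T0 reads 10
#14 T0 CAS(10→11) writes; counter now 11

T1 = (3, 0)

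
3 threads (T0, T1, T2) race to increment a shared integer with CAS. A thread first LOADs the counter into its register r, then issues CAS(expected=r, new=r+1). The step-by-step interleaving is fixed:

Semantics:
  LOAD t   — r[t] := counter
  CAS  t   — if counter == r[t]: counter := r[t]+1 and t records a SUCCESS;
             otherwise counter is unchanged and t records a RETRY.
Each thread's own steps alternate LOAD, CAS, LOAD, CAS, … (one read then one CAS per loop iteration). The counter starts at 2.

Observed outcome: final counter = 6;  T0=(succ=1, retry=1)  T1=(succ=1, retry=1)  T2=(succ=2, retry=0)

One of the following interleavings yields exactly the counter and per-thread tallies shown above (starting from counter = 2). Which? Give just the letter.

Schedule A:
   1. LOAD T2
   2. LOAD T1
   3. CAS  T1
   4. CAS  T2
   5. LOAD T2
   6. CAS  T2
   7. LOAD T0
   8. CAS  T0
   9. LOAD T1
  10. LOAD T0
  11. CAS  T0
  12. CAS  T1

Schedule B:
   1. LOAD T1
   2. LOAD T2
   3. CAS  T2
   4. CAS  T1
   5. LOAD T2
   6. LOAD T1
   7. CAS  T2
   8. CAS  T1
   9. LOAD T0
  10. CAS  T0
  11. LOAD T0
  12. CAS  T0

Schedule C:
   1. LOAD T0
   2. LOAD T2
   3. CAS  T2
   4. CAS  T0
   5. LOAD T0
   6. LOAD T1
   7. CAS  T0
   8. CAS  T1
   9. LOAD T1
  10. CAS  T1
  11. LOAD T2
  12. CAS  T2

Tracing schedule C:
#1 T0 reads 2
#2 T2 reads 2
#3 T2 CAS(2→3) writes; counter now 3
#4 T0 CAS(2→3) fails; counter now 3
#5 T0 reads 3
#6 T1 reads 3
#7 T0 CAS(3→4) writes; counter now 4
#8 T1 CAS(3→4) fails; counter now 4
#9 T1 reads 4
#10 T1 CAS(4→5) writes; counter now 5
#11 T2 reads 5
#12 T2 CAS(5→6) writes; counter now 6

C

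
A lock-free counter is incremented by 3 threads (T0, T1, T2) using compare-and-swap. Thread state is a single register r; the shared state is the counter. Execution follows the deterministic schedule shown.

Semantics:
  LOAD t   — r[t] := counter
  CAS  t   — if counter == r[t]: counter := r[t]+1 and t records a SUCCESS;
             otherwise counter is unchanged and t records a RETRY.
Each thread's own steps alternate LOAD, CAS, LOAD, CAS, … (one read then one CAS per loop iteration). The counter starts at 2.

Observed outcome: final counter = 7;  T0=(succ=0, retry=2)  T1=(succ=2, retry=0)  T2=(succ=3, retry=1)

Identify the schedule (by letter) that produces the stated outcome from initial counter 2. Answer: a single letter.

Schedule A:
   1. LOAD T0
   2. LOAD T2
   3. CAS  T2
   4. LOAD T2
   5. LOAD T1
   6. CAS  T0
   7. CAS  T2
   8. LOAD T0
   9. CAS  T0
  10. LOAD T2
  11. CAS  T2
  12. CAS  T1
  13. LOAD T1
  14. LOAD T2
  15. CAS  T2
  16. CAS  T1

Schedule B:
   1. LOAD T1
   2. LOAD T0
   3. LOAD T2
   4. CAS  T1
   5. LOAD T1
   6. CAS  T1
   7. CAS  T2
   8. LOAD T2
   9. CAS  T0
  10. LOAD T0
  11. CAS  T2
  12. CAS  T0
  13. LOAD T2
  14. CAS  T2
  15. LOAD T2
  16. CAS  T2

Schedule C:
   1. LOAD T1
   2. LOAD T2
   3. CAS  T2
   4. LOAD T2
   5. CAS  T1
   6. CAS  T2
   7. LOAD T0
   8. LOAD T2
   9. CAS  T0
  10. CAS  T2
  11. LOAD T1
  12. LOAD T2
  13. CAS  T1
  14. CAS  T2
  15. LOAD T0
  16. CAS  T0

B

Simulating candidate B:
   1) LOAD T1:  M=2  r_T1=2
   2) LOAD T0:  M=2  r_T0=2
   3) LOAD T2:  M=2  r_T2=2
   4) CAS  T1:  M=3  r_T1=2 ✓
   5) LOAD T1:  M=3  r_T1=3
   6) CAS  T1:  M=4  r_T1=3 ✓
   7) CAS  T2:  M=4  r_T2=2 ✗
   8) LOAD T2:  M=4  r_T2=4
   9) CAS  T0:  M=4  r_T0=2 ✗
  10) LOAD T0:  M=4  r_T0=4
  11) CAS  T2:  M=5  r_T2=4 ✓
  12) CAS  T0:  M=5  r_T0=4 ✗
  13) LOAD T2:  M=5  r_T2=5
  14) CAS  T2:  M=6  r_T2=5 ✓
  15) LOAD T2:  M=6  r_T2=6
  16) CAS  T2:  M=7  r_T2=6 ✓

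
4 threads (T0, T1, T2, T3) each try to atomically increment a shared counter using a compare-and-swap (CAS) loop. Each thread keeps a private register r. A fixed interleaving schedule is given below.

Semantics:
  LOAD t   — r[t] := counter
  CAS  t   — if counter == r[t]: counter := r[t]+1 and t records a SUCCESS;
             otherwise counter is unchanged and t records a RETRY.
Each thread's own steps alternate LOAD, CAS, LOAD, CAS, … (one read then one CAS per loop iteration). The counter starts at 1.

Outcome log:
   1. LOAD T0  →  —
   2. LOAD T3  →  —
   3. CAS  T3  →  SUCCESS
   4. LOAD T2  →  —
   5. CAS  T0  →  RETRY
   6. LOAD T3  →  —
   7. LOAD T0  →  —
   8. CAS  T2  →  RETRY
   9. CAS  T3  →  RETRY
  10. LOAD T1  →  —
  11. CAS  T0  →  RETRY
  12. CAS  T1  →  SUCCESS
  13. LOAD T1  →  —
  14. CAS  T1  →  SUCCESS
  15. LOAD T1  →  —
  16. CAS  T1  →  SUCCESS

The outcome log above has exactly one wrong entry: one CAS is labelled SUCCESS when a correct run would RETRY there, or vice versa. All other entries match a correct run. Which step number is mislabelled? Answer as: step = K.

step = 8

Reference trace:
#1 T0 reads 1
#2 T3 reads 1
#3 T3 CAS(1→2) writes; counter now 2
#4 T2 reads 2
#5 T0 CAS(1→2) fails; counter now 2
#6 T3 reads 2
#7 T0 reads 2
#8 T2 CAS(2→3) writes; counter now 3
#9 T3 CAS(2→3) fails; counter now 3
#10 T1 reads 3
#11 T0 CAS(2→3) fails; counter now 3
#12 T1 CAS(3→4) writes; counter now 4
#13 T1 reads 4
#14 T1 CAS(4→5) writes; counter now 5
#15 T1 reads 5
#16 T1 CAS(5→6) writes; counter now 6
Log disagrees first at step 8.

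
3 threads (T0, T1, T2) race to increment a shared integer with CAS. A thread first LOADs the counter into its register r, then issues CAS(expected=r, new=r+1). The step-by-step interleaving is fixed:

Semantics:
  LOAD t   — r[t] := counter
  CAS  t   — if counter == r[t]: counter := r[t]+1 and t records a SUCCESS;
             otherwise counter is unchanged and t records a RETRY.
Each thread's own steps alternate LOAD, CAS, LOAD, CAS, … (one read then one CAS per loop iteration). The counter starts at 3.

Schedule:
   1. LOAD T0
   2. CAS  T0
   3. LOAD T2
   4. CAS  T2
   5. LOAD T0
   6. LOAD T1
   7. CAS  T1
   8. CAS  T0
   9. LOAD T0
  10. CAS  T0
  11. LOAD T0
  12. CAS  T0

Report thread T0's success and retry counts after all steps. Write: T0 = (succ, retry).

step 1: T0 LOAD ⇒ load; ctr=3 reg=3
step 2: T0 CAS ⇒ ok; ctr=4 reg=3
step 3: T2 LOAD ⇒ load; ctr=4 reg=4
step 4: T2 CAS ⇒ ok; ctr=5 reg=4
step 5: T0 LOAD ⇒ load; ctr=5 reg=5
step 6: T1 LOAD ⇒ load; ctr=5 reg=5
step 7: T1 CAS ⇒ ok; ctr=6 reg=5
step 8: T0 CAS ⇒ retry; ctr=6 reg=5
step 9: T0 LOAD ⇒ load; ctr=6 reg=6
step 10: T0 CAS ⇒ ok; ctr=7 reg=6
step 11: T0 LOAD ⇒ load; ctr=7 reg=7
step 12: T0 CAS ⇒ ok; ctr=8 reg=7

T0 = (3, 1)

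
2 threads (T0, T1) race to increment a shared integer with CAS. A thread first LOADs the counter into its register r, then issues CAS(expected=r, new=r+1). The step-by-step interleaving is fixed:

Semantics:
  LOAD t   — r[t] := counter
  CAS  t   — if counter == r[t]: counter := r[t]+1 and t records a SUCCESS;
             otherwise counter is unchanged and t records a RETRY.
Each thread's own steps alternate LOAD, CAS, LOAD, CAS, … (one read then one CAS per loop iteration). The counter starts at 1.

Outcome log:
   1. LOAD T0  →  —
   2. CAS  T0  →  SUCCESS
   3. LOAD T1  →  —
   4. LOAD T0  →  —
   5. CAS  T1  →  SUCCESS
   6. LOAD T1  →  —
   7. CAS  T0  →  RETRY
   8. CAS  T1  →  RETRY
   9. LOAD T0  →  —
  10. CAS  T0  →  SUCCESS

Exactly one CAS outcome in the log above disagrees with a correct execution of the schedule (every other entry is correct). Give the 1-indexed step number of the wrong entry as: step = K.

Re-executing:
T0 LOAD — after: cnt=1, r=1 — load
T0 CAS — after: cnt=2, r=1 — ok
T1 LOAD — after: cnt=2, r=2 — load
T0 LOAD — after: cnt=2, r=2 — load
T1 CAS — after: cnt=3, r=2 — ok
T1 LOAD — after: cnt=3, r=3 — load
T0 CAS — after: cnt=3, r=2 — retry
T1 CAS — after: cnt=4, r=3 — ok
T0 LOAD — after: cnt=4, r=4 — load
T0 CAS — after: cnt=5, r=4 — ok
Mismatch at 8.

step = 8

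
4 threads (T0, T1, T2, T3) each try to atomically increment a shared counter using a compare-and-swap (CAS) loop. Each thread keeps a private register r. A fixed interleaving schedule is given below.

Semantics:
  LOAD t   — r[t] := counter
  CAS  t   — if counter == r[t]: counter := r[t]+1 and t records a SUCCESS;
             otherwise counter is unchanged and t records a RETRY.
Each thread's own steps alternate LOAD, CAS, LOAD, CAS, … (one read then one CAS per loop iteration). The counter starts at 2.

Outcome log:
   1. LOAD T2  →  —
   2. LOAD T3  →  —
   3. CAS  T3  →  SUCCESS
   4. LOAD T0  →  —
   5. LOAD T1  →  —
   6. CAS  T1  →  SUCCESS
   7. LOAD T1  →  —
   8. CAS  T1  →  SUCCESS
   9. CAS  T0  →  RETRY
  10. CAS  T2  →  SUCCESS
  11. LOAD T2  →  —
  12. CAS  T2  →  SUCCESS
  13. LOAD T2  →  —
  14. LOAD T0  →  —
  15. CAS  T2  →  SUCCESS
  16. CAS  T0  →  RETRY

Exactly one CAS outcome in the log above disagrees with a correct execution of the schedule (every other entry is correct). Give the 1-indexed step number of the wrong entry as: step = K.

step = 10

Reference trace:
   1) LOAD T2:  M=2  r_T2=2
   2) LOAD T3:  M=2  r_T3=2
   3) CAS  T3:  M=3  r_T3=2 ✓
   4) LOAD T0:  M=3  r_T0=3
   5) LOAD T1:  M=3  r_T1=3
   6) CAS  T1:  M=4  r_T1=3 ✓
   7) LOAD T1:  M=4  r_T1=4
   8) CAS  T1:  M=5  r_T1=4 ✓
   9) CAS  T0:  M=5  r_T0=3 ✗
  10) CAS  T2:  M=5  r_T2=2 ✗
  11) LOAD T2:  M=5  r_T2=5
  12) CAS  T2:  M=6  r_T2=5 ✓
  13) LOAD T2:  M=6  r_T2=6
  14) LOAD T0:  M=6  r_T0=6
  15) CAS  T2:  M=7  r_T2=6 ✓
  16) CAS  T0:  M=7  r_T0=6 ✗
Flip is step 10.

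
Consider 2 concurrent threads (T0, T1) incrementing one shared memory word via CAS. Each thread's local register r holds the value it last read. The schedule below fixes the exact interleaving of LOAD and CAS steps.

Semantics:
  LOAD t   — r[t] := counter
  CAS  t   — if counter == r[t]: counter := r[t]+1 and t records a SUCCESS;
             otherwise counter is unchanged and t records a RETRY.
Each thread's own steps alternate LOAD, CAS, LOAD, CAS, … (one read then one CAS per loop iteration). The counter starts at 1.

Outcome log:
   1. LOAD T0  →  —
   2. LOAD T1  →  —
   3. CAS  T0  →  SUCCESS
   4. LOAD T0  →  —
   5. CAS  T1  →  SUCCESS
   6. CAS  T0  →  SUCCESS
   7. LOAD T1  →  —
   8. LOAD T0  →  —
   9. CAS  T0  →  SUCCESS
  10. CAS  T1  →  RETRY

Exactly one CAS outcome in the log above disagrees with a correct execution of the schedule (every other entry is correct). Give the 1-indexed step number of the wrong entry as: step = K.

step = 5

Correct run:
#1 T0 reads 1
#2 T1 reads 1
#3 T0 CAS(1→2) writes; counter now 2
#4 T0 reads 2
#5 T1 CAS(1→2) fails; counter now 2
#6 T0 CAS(2→3) writes; counter now 3
#7 T1 reads 3
#8 T0 reads 3
#9 T0 CAS(3→4) writes; counter now 4
#10 T1 CAS(3→4) fails; counter now 4
Mismatch at 5.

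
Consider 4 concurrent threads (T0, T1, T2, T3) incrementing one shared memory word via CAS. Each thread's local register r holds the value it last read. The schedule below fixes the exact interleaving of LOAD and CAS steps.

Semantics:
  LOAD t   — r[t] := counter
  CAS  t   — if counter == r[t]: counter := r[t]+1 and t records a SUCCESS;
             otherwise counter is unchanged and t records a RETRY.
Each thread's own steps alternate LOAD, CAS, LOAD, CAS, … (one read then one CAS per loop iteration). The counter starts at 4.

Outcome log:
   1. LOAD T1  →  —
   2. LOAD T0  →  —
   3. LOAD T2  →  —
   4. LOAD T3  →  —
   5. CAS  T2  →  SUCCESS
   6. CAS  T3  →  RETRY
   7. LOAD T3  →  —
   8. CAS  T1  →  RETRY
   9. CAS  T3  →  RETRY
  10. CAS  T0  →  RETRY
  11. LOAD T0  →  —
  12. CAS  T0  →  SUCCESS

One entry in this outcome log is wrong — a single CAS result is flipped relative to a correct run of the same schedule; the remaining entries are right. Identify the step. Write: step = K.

step = 9

Reference trace:
   1) LOAD T1:  M=4  r_T1=4
   2) LOAD T0:  M=4  r_T0=4
   3) LOAD T2:  M=4  r_T2=4
   4) LOAD T3:  M=4  r_T3=4
   5) CAS  T2:  M=5  r_T2=4 ✓
   6) CAS  T3:  M=5  r_T3=4 ✗
   7) LOAD T3:  M=5  r_T3=5
   8) CAS  T1:  M=5  r_T1=4 ✗
   9) CAS  T3:  M=6  r_T3=5 ✓
  10) CAS  T0:  M=6  r_T0=4 ✗
  11) LOAD T0:  M=6  r_T0=6
  12) CAS  T0:  M=7  r_T0=6 ✓
Flip is step 9.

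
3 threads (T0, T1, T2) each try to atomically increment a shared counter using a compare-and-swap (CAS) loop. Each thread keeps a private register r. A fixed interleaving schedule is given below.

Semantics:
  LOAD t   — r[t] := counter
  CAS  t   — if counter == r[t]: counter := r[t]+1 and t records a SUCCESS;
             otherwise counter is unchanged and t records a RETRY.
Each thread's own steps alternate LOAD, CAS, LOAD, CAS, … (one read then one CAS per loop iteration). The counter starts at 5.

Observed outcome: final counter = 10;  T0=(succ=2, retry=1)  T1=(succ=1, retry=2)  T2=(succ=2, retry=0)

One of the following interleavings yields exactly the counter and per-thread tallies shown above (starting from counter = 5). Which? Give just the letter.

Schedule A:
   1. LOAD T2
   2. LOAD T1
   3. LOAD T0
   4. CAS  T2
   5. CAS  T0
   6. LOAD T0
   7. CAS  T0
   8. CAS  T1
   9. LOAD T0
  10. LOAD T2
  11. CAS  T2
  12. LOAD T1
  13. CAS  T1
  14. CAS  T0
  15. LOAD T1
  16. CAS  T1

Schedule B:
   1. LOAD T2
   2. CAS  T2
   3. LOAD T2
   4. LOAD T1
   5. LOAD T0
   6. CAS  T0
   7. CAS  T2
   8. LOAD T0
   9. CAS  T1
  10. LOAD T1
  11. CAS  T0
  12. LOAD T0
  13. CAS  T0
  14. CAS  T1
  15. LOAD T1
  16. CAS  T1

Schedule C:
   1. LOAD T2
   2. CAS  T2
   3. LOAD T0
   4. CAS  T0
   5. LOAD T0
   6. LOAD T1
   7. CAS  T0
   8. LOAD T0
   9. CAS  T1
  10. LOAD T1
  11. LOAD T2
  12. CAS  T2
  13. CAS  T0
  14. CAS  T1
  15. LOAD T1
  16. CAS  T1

C

Tracing schedule C:
[1] T2.load  rd  (counter 5, T2.r 5)
[2] T2.cas  hit  (counter 6, T2.r 5)
[3] T0.load  rd  (counter 6, T0.r 6)
[4] T0.cas  hit  (counter 7, T0.r 6)
[5] T0.load  rd  (counter 7, T0.r 7)
[6] T1.load  rd  (counter 7, T1.r 7)
[7] T0.cas  hit  (counter 8, T0.r 7)
[8] T0.load  rd  (counter 8, T0.r 8)
[9] T1.cas  miss  (counter 8, T1.r 7)
[10] T1.load  rd  (counter 8, T1.r 8)
[11] T2.load  rd  (counter 8, T2.r 8)
[12] T2.cas  hit  (counter 9, T2.r 8)
[13] T0.cas  miss  (counter 9, T0.r 8)
[14] T1.cas  miss  (counter 9, T1.r 8)
[15] T1.load  rd  (counter 9, T1.r 9)
[16] T1.cas  hit  (counter 10, T1.r 9)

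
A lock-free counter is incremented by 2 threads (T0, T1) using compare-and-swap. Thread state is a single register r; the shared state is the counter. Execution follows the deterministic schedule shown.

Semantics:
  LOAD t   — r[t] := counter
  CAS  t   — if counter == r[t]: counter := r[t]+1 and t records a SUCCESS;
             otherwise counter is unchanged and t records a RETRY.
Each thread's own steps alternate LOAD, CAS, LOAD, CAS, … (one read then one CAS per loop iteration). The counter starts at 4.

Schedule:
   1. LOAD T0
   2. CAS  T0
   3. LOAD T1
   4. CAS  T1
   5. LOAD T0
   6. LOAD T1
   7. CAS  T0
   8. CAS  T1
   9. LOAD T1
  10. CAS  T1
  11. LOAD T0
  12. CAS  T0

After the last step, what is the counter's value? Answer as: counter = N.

counter = 9

T0 LOAD — after: cnt=4, r=4 — load
T0 CAS — after: cnt=5, r=4 — ok
T1 LOAD — after: cnt=5, r=5 — load
T1 CAS — after: cnt=6, r=5 — ok
T0 LOAD — after: cnt=6, r=6 — load
T1 LOAD — after: cnt=6, r=6 — load
T0 CAS — after: cnt=7, r=6 — ok
T1 CAS — after: cnt=7, r=6 — retry
T1 LOAD — after: cnt=7, r=7 — load
T1 CAS — after: cnt=8, r=7 — ok
T0 LOAD — after: cnt=8, r=8 — load
T0 CAS — after: cnt=9, r=8 — ok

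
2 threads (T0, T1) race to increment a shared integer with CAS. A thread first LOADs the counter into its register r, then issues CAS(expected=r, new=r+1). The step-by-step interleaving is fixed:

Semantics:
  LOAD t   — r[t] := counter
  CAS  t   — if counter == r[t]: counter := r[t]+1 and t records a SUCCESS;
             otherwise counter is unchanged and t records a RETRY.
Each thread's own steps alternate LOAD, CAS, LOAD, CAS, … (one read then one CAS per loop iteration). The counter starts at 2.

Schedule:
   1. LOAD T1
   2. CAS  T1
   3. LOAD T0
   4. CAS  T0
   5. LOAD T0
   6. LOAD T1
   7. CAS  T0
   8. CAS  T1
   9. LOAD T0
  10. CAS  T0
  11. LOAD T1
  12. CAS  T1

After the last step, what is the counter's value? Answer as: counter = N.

counter = 7

   1) LOAD T1:  M=2  r_T1=2
   2) CAS  T1:  M=3  r_T1=2 ✓
   3) LOAD T0:  M=3  r_T0=3
   4) CAS  T0:  M=4  r_T0=3 ✓
   5) LOAD T0:  M=4  r_T0=4
   6) LOAD T1:  M=4  r_T1=4
   7) CAS  T0:  M=5  r_T0=4 ✓
   8) CAS  T1:  M=5  r_T1=4 ✗
   9) LOAD T0:  M=5  r_T0=5
  10) CAS  T0:  M=6  r_T0=5 ✓
  11) LOAD T1:  M=6  r_T1=6
  12) CAS  T1:  M=7  r_T1=6 ✓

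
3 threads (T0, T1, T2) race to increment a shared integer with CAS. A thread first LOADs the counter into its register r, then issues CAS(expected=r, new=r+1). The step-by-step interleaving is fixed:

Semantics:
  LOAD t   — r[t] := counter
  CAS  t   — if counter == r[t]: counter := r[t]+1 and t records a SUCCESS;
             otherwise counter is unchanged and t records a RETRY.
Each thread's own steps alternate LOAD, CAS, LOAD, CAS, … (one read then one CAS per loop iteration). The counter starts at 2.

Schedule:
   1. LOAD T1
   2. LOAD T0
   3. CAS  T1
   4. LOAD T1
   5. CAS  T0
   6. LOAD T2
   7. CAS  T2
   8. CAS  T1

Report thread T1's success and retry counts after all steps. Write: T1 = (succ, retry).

T1 = (1, 1)

step 1: T1 LOAD ⇒ load; ctr=2 reg=2
step 2: T0 LOAD ⇒ load; ctr=2 reg=2
step 3: T1 CAS ⇒ ok; ctr=3 reg=2
step 4: T1 LOAD ⇒ load; ctr=3 reg=3
step 5: T0 CAS ⇒ retry; ctr=3 reg=2
step 6: T2 LOAD ⇒ load; ctr=3 reg=3
step 7: T2 CAS ⇒ ok; ctr=4 reg=3
step 8: T1 CAS ⇒ retry; ctr=4 reg=3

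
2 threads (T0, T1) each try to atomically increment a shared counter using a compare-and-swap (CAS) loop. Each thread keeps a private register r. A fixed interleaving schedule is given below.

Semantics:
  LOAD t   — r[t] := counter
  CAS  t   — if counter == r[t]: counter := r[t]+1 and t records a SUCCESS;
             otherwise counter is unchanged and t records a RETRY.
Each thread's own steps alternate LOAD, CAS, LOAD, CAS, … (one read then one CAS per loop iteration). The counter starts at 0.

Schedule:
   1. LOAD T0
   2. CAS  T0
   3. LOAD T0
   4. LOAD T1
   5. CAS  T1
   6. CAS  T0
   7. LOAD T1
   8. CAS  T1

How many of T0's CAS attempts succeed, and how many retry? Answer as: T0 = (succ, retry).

T0 = (1, 1)

[1] T0.load  rd  (counter 0, T0.r 0)
[2] T0.cas  hit  (counter 1, T0.r 0)
[3] T0.load  rd  (counter 1, T0.r 1)
[4] T1.load  rd  (counter 1, T1.r 1)
[5] T1.cas  hit  (counter 2, T1.r 1)
[6] T0.cas  miss  (counter 2, T0.r 1)
[7] T1.load  rd  (counter 2, T1.r 2)
[8] T1.cas  hit  (counter 3, T1.r 2)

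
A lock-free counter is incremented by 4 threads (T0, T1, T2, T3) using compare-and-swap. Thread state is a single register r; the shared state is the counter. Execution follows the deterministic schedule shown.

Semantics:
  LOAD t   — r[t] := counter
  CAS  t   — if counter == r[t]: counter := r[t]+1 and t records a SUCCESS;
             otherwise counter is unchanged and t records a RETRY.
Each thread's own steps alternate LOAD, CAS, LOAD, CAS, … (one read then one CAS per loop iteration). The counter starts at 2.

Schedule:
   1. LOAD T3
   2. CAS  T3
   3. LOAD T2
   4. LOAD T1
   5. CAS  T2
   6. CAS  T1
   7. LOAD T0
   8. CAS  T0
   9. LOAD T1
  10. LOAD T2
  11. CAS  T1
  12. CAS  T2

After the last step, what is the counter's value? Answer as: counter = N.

#1 T3 reads 2
#2 T3 CAS(2→3) writes; counter now 3
#3 T2 reads 3
#4 T1 reads 3
#5 T2 CAS(3→4) writes; counter now 4
#6 T1 CAS(3→4) fails; counter now 4
#7 T0 reads 4
#8 T0 CAS(4→5) writes; counter now 5
#9 T1 reads 5
#10 T2 reads 5
#11 T1 CAS(5→6) writes; counter now 6
#12 T2 CAS(5→6) fails; counter now 6

counter = 6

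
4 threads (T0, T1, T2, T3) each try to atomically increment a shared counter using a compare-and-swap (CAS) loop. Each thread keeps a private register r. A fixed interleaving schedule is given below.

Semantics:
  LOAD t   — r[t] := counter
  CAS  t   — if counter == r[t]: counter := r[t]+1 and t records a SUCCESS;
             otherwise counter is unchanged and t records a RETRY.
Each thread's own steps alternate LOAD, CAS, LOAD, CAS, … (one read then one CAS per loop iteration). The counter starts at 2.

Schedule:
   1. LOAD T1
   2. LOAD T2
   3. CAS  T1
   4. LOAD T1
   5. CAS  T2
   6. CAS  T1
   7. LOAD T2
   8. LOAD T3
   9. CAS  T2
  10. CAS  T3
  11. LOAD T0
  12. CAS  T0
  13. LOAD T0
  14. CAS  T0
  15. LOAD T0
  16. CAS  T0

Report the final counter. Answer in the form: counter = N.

counter = 8

[1] T1.load  rd  (counter 2, T1.r 2)
[2] T2.load  rd  (counter 2, T2.r 2)
[3] T1.cas  hit  (counter 3, T1.r 2)
[4] T1.load  rd  (counter 3, T1.r 3)
[5] T2.cas  miss  (counter 3, T2.r 2)
[6] T1.cas  hit  (counter 4, T1.r 3)
[7] T2.load  rd  (counter 4, T2.r 4)
[8] T3.load  rd  (counter 4, T3.r 4)
[9] T2.cas  hit  (counter 5, T2.r 4)
[10] T3.cas  miss  (counter 5, T3.r 4)
[11] T0.load  rd  (counter 5, T0.r 5)
[12] T0.cas  hit  (counter 6, T0.r 5)
[13] T0.load  rd  (counter 6, T0.r 6)
[14] T0.cas  hit  (counter 7, T0.r 6)
[15] T0.load  rd  (counter 7, T0.r 7)
[16] T0.cas  hit  (counter 8, T0.r 7)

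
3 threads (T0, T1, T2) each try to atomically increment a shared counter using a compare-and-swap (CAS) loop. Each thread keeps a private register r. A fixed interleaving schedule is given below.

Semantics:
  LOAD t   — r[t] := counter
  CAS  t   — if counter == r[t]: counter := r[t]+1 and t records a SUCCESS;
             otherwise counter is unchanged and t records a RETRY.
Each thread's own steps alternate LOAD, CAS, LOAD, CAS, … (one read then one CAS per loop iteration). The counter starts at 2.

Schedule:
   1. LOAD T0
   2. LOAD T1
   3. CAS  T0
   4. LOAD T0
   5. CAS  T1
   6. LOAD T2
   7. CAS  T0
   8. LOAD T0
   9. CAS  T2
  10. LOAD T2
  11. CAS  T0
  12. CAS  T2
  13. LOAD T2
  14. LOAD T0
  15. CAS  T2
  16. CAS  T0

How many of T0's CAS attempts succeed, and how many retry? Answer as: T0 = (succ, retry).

T0 = (3, 1)

   1) LOAD T0:  M=2  r_T0=2
   2) LOAD T1:  M=2  r_T1=2
   3) CAS  T0:  M=3  r_T0=2 ✓
   4) LOAD T0:  M=3  r_T0=3
   5) CAS  T1:  M=3  r_T1=2 ✗
   6) LOAD T2:  M=3  r_T2=3
   7) CAS  T0:  M=4  r_T0=3 ✓
   8) LOAD T0:  M=4  r_T0=4
   9) CAS  T2:  M=4  r_T2=3 ✗
  10) LOAD T2:  M=4  r_T2=4
  11) CAS  T0:  M=5  r_T0=4 ✓
  12) CAS  T2:  M=5  r_T2=4 ✗
  13) LOAD T2:  M=5  r_T2=5
  14) LOAD T0:  M=5  r_T0=5
  15) CAS  T2:  M=6  r_T2=5 ✓
  16) CAS  T0:  M=6  r_T0=5 ✗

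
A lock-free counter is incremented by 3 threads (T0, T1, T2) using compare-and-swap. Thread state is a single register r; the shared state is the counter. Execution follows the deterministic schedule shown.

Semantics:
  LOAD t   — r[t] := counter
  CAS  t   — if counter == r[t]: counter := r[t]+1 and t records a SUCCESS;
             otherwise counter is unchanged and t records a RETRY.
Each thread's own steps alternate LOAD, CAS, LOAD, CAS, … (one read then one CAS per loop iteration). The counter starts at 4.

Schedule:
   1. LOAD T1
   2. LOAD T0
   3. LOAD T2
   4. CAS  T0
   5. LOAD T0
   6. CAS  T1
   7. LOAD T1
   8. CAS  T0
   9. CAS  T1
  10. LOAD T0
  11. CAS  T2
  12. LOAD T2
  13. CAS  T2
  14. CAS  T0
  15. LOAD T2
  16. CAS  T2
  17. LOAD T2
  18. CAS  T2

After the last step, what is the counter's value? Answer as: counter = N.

#1 T1 reads 4
#2 T0 reads 4
#3 T2 reads 4
#4 T0 CAS(4→5) writes; counter now 5
#5 T0 reads 5
#6 T1 CAS(4→5) fails; counter now 5
#7 T1 reads 5
#8 T0 CAS(5→6) writes; counter now 6
#9 T1 CAS(5→6) fails; counter now 6
#10 T0 reads 6
#11 T2 CAS(4→5) fails; counter now 6
#12 T2 reads 6
#13 T2 CAS(6→7) writes; counter now 7
#14 T0 CAS(6→7) fails; counter now 7
#15 T2 reads 7
#16 T2 CAS(7→8) writes; counter now 8
#17 T2 reads 8
#18 T2 CAS(8→9) writes; counter now 9

counter = 9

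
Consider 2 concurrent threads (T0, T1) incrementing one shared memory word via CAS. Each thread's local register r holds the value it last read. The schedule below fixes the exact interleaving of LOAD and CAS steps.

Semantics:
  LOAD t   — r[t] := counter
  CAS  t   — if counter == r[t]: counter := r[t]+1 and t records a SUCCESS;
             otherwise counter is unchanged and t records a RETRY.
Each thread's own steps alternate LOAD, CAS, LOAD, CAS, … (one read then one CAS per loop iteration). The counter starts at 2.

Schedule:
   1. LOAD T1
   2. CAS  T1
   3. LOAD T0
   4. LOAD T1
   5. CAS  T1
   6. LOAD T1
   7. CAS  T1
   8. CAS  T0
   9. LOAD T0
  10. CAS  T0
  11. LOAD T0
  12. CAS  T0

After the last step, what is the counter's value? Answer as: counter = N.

counter = 7

step 1: T1 LOAD ⇒ load; ctr=2 reg=2
step 2: T1 CAS ⇒ ok; ctr=3 reg=2
step 3: T0 LOAD ⇒ load; ctr=3 reg=3
step 4: T1 LOAD ⇒ load; ctr=3 reg=3
step 5: T1 CAS ⇒ ok; ctr=4 reg=3
step 6: T1 LOAD ⇒ load; ctr=4 reg=4
step 7: T1 CAS ⇒ ok; ctr=5 reg=4
step 8: T0 CAS ⇒ retry; ctr=5 reg=3
step 9: T0 LOAD ⇒ load; ctr=5 reg=5
step 10: T0 CAS ⇒ ok; ctr=6 reg=5
step 11: T0 LOAD ⇒ load; ctr=6 reg=6
step 12: T0 CAS ⇒ ok; ctr=7 reg=6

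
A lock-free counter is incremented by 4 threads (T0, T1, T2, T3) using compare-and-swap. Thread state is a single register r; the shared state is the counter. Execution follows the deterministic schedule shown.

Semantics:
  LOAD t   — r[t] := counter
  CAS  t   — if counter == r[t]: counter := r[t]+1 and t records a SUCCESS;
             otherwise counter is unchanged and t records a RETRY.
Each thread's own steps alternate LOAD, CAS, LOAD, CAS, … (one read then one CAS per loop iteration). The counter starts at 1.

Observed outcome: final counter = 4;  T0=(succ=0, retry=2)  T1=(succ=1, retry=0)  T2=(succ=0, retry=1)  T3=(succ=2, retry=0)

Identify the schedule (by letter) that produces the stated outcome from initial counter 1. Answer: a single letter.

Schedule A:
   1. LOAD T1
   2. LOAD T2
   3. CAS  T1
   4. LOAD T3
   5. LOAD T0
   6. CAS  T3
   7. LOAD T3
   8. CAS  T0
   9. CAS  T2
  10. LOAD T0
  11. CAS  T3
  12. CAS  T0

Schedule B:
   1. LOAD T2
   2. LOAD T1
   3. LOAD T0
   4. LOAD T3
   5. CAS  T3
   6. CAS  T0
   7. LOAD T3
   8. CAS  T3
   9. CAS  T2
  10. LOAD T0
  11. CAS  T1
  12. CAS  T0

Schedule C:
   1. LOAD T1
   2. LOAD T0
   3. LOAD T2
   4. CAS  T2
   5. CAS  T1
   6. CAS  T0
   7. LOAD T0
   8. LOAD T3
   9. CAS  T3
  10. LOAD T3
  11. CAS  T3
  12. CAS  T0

A

Tracing schedule A:
[1] T1.load  rd  (counter 1, T1.r 1)
[2] T2.load  rd  (counter 1, T2.r 1)
[3] T1.cas  hit  (counter 2, T1.r 1)
[4] T3.load  rd  (counter 2, T3.r 2)
[5] T0.load  rd  (counter 2, T0.r 2)
[6] T3.cas  hit  (counter 3, T3.r 2)
[7] T3.load  rd  (counter 3, T3.r 3)
[8] T0.cas  miss  (counter 3, T0.r 2)
[9] T2.cas  miss  (counter 3, T2.r 1)
[10] T0.load  rd  (counter 3, T0.r 3)
[11] T3.cas  hit  (counter 4, T3.r 3)
[12] T0.cas  miss  (counter 4, T0.r 3)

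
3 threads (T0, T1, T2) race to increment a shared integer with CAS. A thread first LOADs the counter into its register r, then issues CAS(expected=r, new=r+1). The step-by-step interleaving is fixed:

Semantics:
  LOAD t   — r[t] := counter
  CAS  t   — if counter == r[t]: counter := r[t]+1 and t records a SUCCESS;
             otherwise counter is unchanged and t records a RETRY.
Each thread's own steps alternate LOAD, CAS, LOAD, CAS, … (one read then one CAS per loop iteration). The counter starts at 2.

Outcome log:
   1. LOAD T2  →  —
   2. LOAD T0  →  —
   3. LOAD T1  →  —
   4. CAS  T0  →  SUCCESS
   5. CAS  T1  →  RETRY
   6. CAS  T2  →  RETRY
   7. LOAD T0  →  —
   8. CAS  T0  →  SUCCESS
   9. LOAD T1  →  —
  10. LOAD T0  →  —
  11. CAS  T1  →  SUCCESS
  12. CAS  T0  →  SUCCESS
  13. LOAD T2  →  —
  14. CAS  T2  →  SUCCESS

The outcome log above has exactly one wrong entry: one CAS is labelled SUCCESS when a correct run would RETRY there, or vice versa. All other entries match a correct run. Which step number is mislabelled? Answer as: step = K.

Correct run:
   1) LOAD T2:  M=2  r_T2=2
   2) LOAD T0:  M=2  r_T0=2
   3) LOAD T1:  M=2  r_T1=2
   4) CAS  T0:  M=3  r_T0=2 ✓
   5) CAS  T1:  M=3  r_T1=2 ✗
   6) CAS  T2:  M=3  r_T2=2 ✗
   7) LOAD T0:  M=3  r_T0=3
   8) CAS  T0:  M=4  r_T0=3 ✓
   9) LOAD T1:  M=4  r_T1=4
  10) LOAD T0:  M=4  r_T0=4
  11) CAS  T1:  M=5  r_T1=4 ✓
  12) CAS  T0:  M=5  r_T0=4 ✗
  13) LOAD T2:  M=5  r_T2=5
  14) CAS  T2:  M=6  r_T2=5 ✓
Mismatch at 12.

step = 12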